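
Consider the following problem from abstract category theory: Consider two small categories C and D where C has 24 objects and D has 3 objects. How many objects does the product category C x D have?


The product category C x D has objects that are pairs (c, d).
Number of pairs = |Ob(C)| * |Ob(D)| = 24 * 3 = 72

72


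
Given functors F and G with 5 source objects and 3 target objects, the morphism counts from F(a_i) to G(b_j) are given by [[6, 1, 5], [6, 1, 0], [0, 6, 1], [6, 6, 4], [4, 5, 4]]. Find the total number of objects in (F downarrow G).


Objects of (F downarrow G) are triples (a, b, h: F(a)->G(b)).
The count equals the sum of all entries in the hom-matrix.
sum(row 0) = 12
sum(row 1) = 7
sum(row 2) = 7
sum(row 3) = 16
sum(row 4) = 13
Grand total = 55

55


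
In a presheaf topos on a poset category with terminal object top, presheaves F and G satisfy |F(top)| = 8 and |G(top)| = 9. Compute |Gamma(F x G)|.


Global sections of a presheaf on a poset with terminal top satisfy
Gamma(H) ~ H(top). Presheaves admit pointwise products, so
(F x G)(top) = F(top) x G(top) (Cartesian product).
|Gamma(F x G)| = |F(top)| * |G(top)| = 8 * 9 = 72.

72


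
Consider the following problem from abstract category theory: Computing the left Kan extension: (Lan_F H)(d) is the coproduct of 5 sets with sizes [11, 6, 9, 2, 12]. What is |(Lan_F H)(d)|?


Pointwise, the left Kan extension (Lan_F H)(d) is the colimit, indexed
by the comma category (F downarrow d), of H composed with the
projection (F downarrow d) -> C. Here that colimit is given
as a coproduct (disjoint union) of sets, so its cardinality is the
sum of the sizes of the summands.
Coproduct of sets with sizes: 11 + 6 + 9 + 2 + 12
= 40

40


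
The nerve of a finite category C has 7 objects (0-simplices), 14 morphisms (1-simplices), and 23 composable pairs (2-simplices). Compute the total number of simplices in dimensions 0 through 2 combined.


The 2-skeleton of the nerve N(C) consists of simplices in dimensions 0, 1, 2:
  |N(C)_0| = 7 (objects)
  |N(C)_1| = 14 (morphisms)
  |N(C)_2| = 23 (composable pairs)
Total = 7 + 14 + 23 = 44

44


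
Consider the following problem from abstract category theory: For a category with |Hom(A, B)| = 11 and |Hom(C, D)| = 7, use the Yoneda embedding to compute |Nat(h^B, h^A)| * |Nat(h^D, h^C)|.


By the Yoneda lemma, Nat(h^B, h^A) is isomorphic to Hom(A, B),
so |Nat(h^B, h^A)| = |Hom(A, B)| and |Nat(h^D, h^C)| = |Hom(C, D)|.
|Hom(A, B)| = 11, |Hom(C, D)| = 7.
|Nat(h^B, h^A) x Nat(h^D, h^C)| = 11 * 7 = 77

77


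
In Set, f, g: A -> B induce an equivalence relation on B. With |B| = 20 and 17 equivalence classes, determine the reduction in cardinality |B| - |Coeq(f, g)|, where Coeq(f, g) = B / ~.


The coequalizer Coeq(f, g) = B / ~ has one element per equivalence class.
|B| = 20, |Coeq(f, g)| = 17.
|B| - |Coeq(f, g)| = 20 - 17 = 3.

3


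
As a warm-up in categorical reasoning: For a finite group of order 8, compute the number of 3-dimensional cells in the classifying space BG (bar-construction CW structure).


In the bar-construction CW model of BG, the n-cells are indexed by
n-tuples [g_1|...|g_n] of non-identity elements of G (degenerate
simplices with some g_i = e do not contribute cells), so there are
(|G| - 1)^n n-cells.
For dim = 3 with |G| = 8:
cells = (8 - 1)^3 = 7^3 = 343

343


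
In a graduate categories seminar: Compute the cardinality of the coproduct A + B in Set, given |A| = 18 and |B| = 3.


In Set, the coproduct A + B is the disjoint union.
|A + B| = |A| + |B| = 18 + 3 = 21

21


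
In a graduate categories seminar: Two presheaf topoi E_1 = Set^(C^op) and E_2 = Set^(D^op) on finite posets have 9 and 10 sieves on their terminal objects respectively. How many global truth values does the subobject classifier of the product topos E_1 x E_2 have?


In a product of presheaf topoi E_1 x E_2, the subobject classifier
is Omega = Omega_1 x Omega_2 (componentwise), so
|Omega(top)| = |Omega_1(top_1)| * |Omega_2(top_2)|.
= 9 * 10 = 90.

90


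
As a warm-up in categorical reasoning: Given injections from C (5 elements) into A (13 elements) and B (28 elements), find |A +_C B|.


The pushout A +_C B identifies the images of C in A and B.
|A +_C B| = |A| + |B| - |C| (for injections).
= 13 + 28 - 5 = 36

36


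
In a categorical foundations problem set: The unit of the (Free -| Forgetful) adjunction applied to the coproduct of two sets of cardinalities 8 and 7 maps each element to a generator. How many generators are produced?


The unit eta_X: X -> U(F(X)) of the Free-Forgetful adjunction
maps each element of X to a generator of F(X). For X = S + T (disjoint
union in Set), |S + T| = |S| + |T|.
Total mappings = 8 + 7 = 15.

15


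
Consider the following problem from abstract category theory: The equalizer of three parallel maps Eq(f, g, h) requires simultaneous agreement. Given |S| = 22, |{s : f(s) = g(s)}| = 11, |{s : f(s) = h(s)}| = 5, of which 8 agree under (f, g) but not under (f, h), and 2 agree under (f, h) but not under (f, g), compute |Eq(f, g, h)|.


Eq(f, g, h) is the triple-agreement set: points in S where all three
maps take the same value. Using inclusion-exclusion on the pairwise data:
Pair (f, g) agrees on 11 points; pair (f, h) on 5 points.
Points agreeing under (f, g) but not (f, h) = 8; under (f, h) but not (f, g) = 2.
Triple-agreement = agreement-in-(f, g) minus points that agree under (f, g) but not (f, h):
|Eq(f, g, h)| = 11 - 8 = 3
(cross-check via (f, h): 5 - 2 = 3.)

3


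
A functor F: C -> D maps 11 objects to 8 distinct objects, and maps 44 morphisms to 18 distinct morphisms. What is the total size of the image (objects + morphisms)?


The image of F consists of distinct objects and distinct morphisms.
|Im(F)| on objects = 8
|Im(F)| on morphisms = 18
Total image cardinality = 8 + 18 = 26

26


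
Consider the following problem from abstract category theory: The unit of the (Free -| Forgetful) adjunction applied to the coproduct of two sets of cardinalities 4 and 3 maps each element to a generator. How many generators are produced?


The unit eta_X: X -> U(F(X)) of the Free-Forgetful adjunction
maps each element of X to a generator of F(X). For X = S + T (disjoint
union in Set), |S + T| = |S| + |T|.
Total mappings = 4 + 3 = 7.

7


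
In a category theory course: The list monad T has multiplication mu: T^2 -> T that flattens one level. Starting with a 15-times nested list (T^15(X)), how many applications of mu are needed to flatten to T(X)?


Each application of mu: T^2 -> T removes one layer of nesting.
Starting at depth 15 (i.e., T^15(X)), we need to reach T(X).
Number of mu applications = 15 - 1 = 14

14


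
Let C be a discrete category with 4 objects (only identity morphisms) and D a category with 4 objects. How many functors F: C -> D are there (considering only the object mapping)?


A functor from a discrete category C to D is determined by
where each object maps. Each of the 4 objects of C can map
to any of the 4 objects of D independently.
Number of functors = 4^4 = 256

256


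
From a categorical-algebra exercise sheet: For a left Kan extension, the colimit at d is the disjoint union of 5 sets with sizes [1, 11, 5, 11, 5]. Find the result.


Pointwise, the left Kan extension (Lan_F H)(d) is the colimit, indexed
by the comma category (F downarrow d), of H composed with the
projection (F downarrow d) -> C. Here that colimit is given
as a coproduct (disjoint union) of sets, so its cardinality is the
sum of the sizes of the summands.
Coproduct of sets with sizes: 1 + 11 + 5 + 11 + 5
= 33

33


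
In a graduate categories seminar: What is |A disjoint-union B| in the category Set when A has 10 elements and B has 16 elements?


In Set, the coproduct A + B is the disjoint union.
|A + B| = |A| + |B| = 10 + 16 = 26

26


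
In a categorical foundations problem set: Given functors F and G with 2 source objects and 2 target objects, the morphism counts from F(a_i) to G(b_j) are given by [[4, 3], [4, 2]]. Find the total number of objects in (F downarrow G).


Objects of (F downarrow G) are triples (a, b, h: F(a)->G(b)).
The count equals the sum of all entries in the hom-matrix.
sum(row 0) = 7
sum(row 1) = 6
Grand total = 13

13


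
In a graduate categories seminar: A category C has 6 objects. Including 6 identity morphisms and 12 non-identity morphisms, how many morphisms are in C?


Each object has an identity morphism, giving 6 identities.
Adding the 12 non-identity morphisms:
Total = 6 + 12 = 18

18


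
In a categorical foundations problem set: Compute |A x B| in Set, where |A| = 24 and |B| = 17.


In Set, the product A x B is the Cartesian product.
By the universal property, |A x B| = |A| * |B|.
|A x B| = 24 * 17 = 408

408


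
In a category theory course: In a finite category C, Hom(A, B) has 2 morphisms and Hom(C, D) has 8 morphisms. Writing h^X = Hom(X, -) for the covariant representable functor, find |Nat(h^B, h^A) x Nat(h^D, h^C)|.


By the Yoneda lemma, Nat(h^B, h^A) is isomorphic to Hom(A, B),
so |Nat(h^B, h^A)| = |Hom(A, B)| and |Nat(h^D, h^C)| = |Hom(C, D)|.
|Hom(A, B)| = 2, |Hom(C, D)| = 8.
|Nat(h^B, h^A) x Nat(h^D, h^C)| = 2 * 8 = 16

16


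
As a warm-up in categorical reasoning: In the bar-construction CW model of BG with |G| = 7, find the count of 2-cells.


In the bar-construction CW model of BG, the n-cells are indexed by
n-tuples [g_1|...|g_n] of non-identity elements of G (degenerate
simplices with some g_i = e do not contribute cells), so there are
(|G| - 1)^n n-cells.
For dim = 2 with |G| = 7:
cells = (7 - 1)^2 = 6^2 = 36

36


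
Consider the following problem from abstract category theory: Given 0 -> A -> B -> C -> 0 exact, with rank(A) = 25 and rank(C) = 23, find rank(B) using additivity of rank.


For a short exact sequence 0 -> A -> B -> C -> 0,
rank is additive: rank(B) = rank(A) + rank(C).
rank(B) = 25 + 23 = 48

48


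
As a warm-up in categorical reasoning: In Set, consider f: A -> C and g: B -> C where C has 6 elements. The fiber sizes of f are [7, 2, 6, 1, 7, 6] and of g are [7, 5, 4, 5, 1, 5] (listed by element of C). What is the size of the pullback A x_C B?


The pullback A x_C B consists of pairs (a, b) with f(a) = g(b).
For each element c in C, the fiber product has |f^-1(c)| * |g^-1(c)| elements.
Summing over C: 7 * 7 + 2 * 5 + 6 * 4 + 1 * 5 + 7 * 1 + 6 * 5
= 49 + 10 + 24 + 5 + 7 + 30 = 125

125


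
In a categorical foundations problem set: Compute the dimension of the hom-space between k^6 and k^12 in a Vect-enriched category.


In Vect-enriched categories, Hom(k^n, k^m) is the space of m x n matrices.
dim(Hom(k^6, k^12)) = 12 * 6 = 72

72


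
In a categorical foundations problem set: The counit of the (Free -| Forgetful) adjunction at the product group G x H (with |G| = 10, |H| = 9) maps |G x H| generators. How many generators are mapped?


The counit epsilon_K: F(U(K)) -> K of the Free-Forgetful adjunction
maps |K| generators of F(U(K)) into K. For K = G x H (the product group),
|G x H| = |G| * |H|.
Total generators mapped = 10 * 9 = 90.

90


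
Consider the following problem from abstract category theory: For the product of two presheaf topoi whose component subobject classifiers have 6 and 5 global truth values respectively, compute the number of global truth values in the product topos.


In a product of presheaf topoi E_1 x E_2, the subobject classifier
is Omega = Omega_1 x Omega_2 (componentwise), so
|Omega(top)| = |Omega_1(top_1)| * |Omega_2(top_2)|.
= 6 * 5 = 30.

30


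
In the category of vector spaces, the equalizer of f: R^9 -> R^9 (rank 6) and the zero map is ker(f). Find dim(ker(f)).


The equalizer of f and the zero map is ker(f).
By the rank-nullity theorem: dim(ker(f)) = dim(domain) - rank(f).
dim(ker(f)) = 9 - 6 = 3

3


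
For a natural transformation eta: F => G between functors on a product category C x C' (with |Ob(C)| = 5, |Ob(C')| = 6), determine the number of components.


A natural transformation eta: F => G assigns one component morphism per
object of the domain category.
The domain is the product category C x C', so
|Ob(C x C')| = |Ob(C)| * |Ob(C')| = 5 * 6 = 30.
Therefore eta has 30 component morphisms.

30


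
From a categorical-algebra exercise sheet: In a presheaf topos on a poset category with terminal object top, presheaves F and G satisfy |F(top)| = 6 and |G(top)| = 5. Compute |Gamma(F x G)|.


Global sections of a presheaf on a poset with terminal top satisfy
Gamma(H) ~ H(top). Presheaves admit pointwise products, so
(F x G)(top) = F(top) x G(top) (Cartesian product).
|Gamma(F x G)| = |F(top)| * |G(top)| = 6 * 5 = 30.

30


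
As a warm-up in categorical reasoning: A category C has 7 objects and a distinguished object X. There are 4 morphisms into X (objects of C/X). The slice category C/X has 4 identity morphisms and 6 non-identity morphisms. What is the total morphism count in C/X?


In the slice category C/X, objects are morphisms to X.
Identity morphisms: 4 (one per object of C/X).
Non-identity morphisms: 6.
Total = 4 + 6 = 10

10


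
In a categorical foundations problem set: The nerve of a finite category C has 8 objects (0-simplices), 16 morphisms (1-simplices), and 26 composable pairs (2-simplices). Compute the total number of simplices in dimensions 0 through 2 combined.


The 2-skeleton of the nerve N(C) consists of simplices in dimensions 0, 1, 2:
  |N(C)_0| = 8 (objects)
  |N(C)_1| = 16 (morphisms)
  |N(C)_2| = 26 (composable pairs)
Total = 8 + 16 + 26 = 50

50


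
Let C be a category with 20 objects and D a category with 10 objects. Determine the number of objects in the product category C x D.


The product category C x D has objects that are pairs (c, d).
Number of pairs = |Ob(C)| * |Ob(D)| = 20 * 10 = 200

200


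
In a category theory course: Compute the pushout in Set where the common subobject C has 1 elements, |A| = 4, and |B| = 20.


The pushout A +_C B identifies the images of C in A and B.
|A +_C B| = |A| + |B| - |C| (for injections).
= 4 + 20 - 1 = 23

23


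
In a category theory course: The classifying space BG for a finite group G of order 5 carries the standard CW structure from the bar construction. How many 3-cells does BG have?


In the bar-construction CW model of BG, the n-cells are indexed by
n-tuples [g_1|...|g_n] of non-identity elements of G (degenerate
simplices with some g_i = e do not contribute cells), so there are
(|G| - 1)^n n-cells.
For dim = 3 with |G| = 5:
cells = (5 - 1)^3 = 4^3 = 64

64


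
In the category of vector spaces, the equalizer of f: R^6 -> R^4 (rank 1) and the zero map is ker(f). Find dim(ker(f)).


The equalizer of f and the zero map is ker(f).
By the rank-nullity theorem: dim(ker(f)) = dim(domain) - rank(f).
dim(ker(f)) = 6 - 1 = 5

5


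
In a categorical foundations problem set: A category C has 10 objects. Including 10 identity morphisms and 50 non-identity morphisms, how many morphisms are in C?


Each object has an identity morphism, giving 10 identities.
Adding the 50 non-identity morphisms:
Total = 10 + 50 = 60

60


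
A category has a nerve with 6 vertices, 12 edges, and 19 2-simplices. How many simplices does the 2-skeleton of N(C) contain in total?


The 2-skeleton of the nerve N(C) consists of simplices in dimensions 0, 1, 2:
  |N(C)_0| = 6 (objects)
  |N(C)_1| = 12 (morphisms)
  |N(C)_2| = 19 (composable pairs)
Total = 6 + 12 + 19 = 37

37


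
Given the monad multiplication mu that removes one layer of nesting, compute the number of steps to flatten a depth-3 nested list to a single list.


Each application of mu: T^2 -> T removes one layer of nesting.
Starting at depth 3 (i.e., T^3(X)), we need to reach T(X).
Number of mu applications = 3 - 1 = 2

2


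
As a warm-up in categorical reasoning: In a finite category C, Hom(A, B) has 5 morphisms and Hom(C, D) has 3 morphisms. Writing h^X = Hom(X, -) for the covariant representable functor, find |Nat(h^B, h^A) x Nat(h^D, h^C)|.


By the Yoneda lemma, Nat(h^B, h^A) is isomorphic to Hom(A, B),
so |Nat(h^B, h^A)| = |Hom(A, B)| and |Nat(h^D, h^C)| = |Hom(C, D)|.
|Hom(A, B)| = 5, |Hom(C, D)| = 3.
|Nat(h^B, h^A) x Nat(h^D, h^C)| = 5 * 3 = 15

15


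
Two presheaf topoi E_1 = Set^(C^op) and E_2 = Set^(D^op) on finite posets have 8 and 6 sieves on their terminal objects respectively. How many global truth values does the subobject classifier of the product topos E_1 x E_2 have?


In a product of presheaf topoi E_1 x E_2, the subobject classifier
is Omega = Omega_1 x Omega_2 (componentwise), so
|Omega(top)| = |Omega_1(top_1)| * |Omega_2(top_2)|.
= 8 * 6 = 48.

48


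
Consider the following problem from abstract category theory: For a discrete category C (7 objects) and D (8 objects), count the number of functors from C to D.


A functor from a discrete category C to D is determined by
where each object maps. Each of the 7 objects of C can map
to any of the 8 objects of D independently.
Number of functors = 8^7 = 2097152

2097152


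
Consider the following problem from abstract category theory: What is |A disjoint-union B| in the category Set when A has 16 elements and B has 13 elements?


In Set, the coproduct A + B is the disjoint union.
|A + B| = |A| + |B| = 16 + 13 = 29

29


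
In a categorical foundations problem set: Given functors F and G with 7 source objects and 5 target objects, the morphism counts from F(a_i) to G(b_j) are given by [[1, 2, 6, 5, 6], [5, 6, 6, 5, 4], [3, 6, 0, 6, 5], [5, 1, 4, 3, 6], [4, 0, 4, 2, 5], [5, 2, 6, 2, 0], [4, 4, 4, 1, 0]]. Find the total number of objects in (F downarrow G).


Objects of (F downarrow G) are triples (a, b, h: F(a)->G(b)).
The count equals the sum of all entries in the hom-matrix.
sum(row 0) = 20
sum(row 1) = 26
sum(row 2) = 20
sum(row 3) = 19
sum(row 4) = 15
sum(row 5) = 15
sum(row 6) = 13
Grand total = 128

128


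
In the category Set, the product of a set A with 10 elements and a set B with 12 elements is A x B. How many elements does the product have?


In Set, the product A x B is the Cartesian product.
By the universal property, |A x B| = |A| * |B|.
|A x B| = 10 * 12 = 120

120


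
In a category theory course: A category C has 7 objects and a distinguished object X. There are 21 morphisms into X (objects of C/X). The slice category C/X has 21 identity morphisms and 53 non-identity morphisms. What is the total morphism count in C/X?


In the slice category C/X, objects are morphisms to X.
Identity morphisms: 21 (one per object of C/X).
Non-identity morphisms: 53.
Total = 21 + 53 = 74

74


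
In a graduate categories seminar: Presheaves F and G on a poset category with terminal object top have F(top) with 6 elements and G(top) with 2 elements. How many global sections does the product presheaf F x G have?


Global sections of a presheaf on a poset with terminal top satisfy
Gamma(H) ~ H(top). Presheaves admit pointwise products, so
(F x G)(top) = F(top) x G(top) (Cartesian product).
|Gamma(F x G)| = |F(top)| * |G(top)| = 6 * 2 = 12.

12


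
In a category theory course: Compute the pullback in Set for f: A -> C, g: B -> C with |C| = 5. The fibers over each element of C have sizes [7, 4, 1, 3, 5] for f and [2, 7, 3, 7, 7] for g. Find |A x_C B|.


The pullback A x_C B consists of pairs (a, b) with f(a) = g(b).
For each element c in C, the fiber product has |f^-1(c)| * |g^-1(c)| elements.
Summing over C: 7 * 2 + 4 * 7 + 1 * 3 + 3 * 7 + 5 * 7
= 14 + 28 + 3 + 21 + 35 = 101

101


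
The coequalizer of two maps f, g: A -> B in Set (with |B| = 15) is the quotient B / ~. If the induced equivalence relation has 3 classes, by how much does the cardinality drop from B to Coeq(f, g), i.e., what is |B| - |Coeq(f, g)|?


The coequalizer Coeq(f, g) = B / ~ has one element per equivalence class.
|B| = 15, |Coeq(f, g)| = 3.
|B| - |Coeq(f, g)| = 15 - 3 = 12.

12


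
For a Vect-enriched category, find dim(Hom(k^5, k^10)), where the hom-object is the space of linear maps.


In Vect-enriched categories, Hom(k^n, k^m) is the space of m x n matrices.
dim(Hom(k^5, k^10)) = 10 * 5 = 50

50


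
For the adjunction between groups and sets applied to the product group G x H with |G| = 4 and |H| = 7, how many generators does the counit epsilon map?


The counit epsilon_K: F(U(K)) -> K of the Free-Forgetful adjunction
maps |K| generators of F(U(K)) into K. For K = G x H (the product group),
|G x H| = |G| * |H|.
Total generators mapped = 4 * 7 = 28.

28


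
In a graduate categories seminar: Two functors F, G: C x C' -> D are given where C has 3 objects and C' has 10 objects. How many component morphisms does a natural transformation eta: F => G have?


A natural transformation eta: F => G assigns one component morphism per
object of the domain category.
The domain is the product category C x C', so
|Ob(C x C')| = |Ob(C)| * |Ob(C')| = 3 * 10 = 30.
Therefore eta has 30 component morphisms.

30


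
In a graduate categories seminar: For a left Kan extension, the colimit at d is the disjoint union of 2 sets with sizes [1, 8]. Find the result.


Pointwise, the left Kan extension (Lan_F H)(d) is the colimit, indexed
by the comma category (F downarrow d), of H composed with the
projection (F downarrow d) -> C. Here that colimit is given
as a coproduct (disjoint union) of sets, so its cardinality is the
sum of the sizes of the summands.
Coproduct of sets with sizes: 1 + 8
= 9

9


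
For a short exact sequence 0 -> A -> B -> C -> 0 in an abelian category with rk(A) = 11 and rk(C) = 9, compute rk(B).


For a short exact sequence 0 -> A -> B -> C -> 0,
rank is additive: rank(B) = rank(A) + rank(C).
rank(B) = 11 + 9 = 20

20


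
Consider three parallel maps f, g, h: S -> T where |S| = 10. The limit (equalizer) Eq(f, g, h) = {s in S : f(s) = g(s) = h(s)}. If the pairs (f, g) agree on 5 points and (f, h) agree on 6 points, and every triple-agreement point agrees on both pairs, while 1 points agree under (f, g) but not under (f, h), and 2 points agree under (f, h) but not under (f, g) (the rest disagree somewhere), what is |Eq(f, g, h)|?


Eq(f, g, h) is the triple-agreement set: points in S where all three
maps take the same value. Using inclusion-exclusion on the pairwise data:
Pair (f, g) agrees on 5 points; pair (f, h) on 6 points.
Points agreeing under (f, g) but not (f, h) = 1; under (f, h) but not (f, g) = 2.
Triple-agreement = agreement-in-(f, g) minus points that agree under (f, g) but not (f, h):
|Eq(f, g, h)| = 5 - 1 = 4
(cross-check via (f, h): 6 - 2 = 4.)

4


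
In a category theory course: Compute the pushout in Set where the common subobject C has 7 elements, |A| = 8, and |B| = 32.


The pushout A +_C B identifies the images of C in A and B.
|A +_C B| = |A| + |B| - |C| (for injections).
= 8 + 32 - 7 = 33

33


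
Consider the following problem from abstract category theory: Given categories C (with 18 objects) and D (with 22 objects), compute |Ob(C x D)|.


The product category C x D has objects that are pairs (c, d).
Number of pairs = |Ob(C)| * |Ob(D)| = 18 * 22 = 396

396


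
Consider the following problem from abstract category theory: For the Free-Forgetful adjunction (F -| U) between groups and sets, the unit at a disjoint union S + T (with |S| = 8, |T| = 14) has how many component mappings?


The unit eta_X: X -> U(F(X)) of the Free-Forgetful adjunction
maps each element of X to a generator of F(X). For X = S + T (disjoint
union in Set), |S + T| = |S| + |T|.
Total mappings = 8 + 14 = 22.

22


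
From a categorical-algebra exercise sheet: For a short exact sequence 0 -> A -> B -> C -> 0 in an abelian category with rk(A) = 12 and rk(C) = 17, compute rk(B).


For a short exact sequence 0 -> A -> B -> C -> 0,
rank is additive: rank(B) = rank(A) + rank(C).
rank(B) = 12 + 17 = 29

29


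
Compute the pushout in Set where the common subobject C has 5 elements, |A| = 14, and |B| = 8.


The pushout A +_C B identifies the images of C in A and B.
|A +_C B| = |A| + |B| - |C| (for injections).
= 14 + 8 - 5 = 17

17


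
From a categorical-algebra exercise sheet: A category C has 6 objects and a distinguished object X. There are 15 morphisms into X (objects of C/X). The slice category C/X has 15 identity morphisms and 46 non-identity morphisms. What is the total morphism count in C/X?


In the slice category C/X, objects are morphisms to X.
Identity morphisms: 15 (one per object of C/X).
Non-identity morphisms: 46.
Total = 15 + 46 = 61

61


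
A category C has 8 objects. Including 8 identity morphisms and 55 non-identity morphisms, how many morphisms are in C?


Each object has an identity morphism, giving 8 identities.
Adding the 55 non-identity morphisms:
Total = 8 + 55 = 63

63


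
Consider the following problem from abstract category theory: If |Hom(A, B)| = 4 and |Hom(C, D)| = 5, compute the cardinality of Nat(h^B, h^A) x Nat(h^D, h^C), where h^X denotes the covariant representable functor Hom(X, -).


By the Yoneda lemma, Nat(h^B, h^A) is isomorphic to Hom(A, B),
so |Nat(h^B, h^A)| = |Hom(A, B)| and |Nat(h^D, h^C)| = |Hom(C, D)|.
|Hom(A, B)| = 4, |Hom(C, D)| = 5.
|Nat(h^B, h^A) x Nat(h^D, h^C)| = 4 * 5 = 20

20


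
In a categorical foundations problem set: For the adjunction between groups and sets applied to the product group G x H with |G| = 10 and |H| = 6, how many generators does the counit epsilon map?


The counit epsilon_K: F(U(K)) -> K of the Free-Forgetful adjunction
maps |K| generators of F(U(K)) into K. For K = G x H (the product group),
|G x H| = |G| * |H|.
Total generators mapped = 10 * 6 = 60.

60


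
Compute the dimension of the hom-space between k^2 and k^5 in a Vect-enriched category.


In Vect-enriched categories, Hom(k^n, k^m) is the space of m x n matrices.
dim(Hom(k^2, k^5)) = 5 * 2 = 10

10


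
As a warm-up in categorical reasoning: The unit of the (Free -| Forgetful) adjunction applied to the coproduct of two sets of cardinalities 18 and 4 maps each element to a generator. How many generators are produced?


The unit eta_X: X -> U(F(X)) of the Free-Forgetful adjunction
maps each element of X to a generator of F(X). For X = S + T (disjoint
union in Set), |S + T| = |S| + |T|.
Total mappings = 18 + 4 = 22.

22


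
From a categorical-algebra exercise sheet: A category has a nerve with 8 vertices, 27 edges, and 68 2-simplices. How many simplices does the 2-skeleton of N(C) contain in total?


The 2-skeleton of the nerve N(C) consists of simplices in dimensions 0, 1, 2:
  |N(C)_0| = 8 (objects)
  |N(C)_1| = 27 (morphisms)
  |N(C)_2| = 68 (composable pairs)
Total = 8 + 27 + 68 = 103

103


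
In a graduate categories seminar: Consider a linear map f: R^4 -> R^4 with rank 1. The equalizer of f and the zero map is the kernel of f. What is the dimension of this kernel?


The equalizer of f and the zero map is ker(f).
By the rank-nullity theorem: dim(ker(f)) = dim(domain) - rank(f).
dim(ker(f)) = 4 - 1 = 3

3


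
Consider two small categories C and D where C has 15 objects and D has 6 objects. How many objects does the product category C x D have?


The product category C x D has objects that are pairs (c, d).
Number of pairs = |Ob(C)| * |Ob(D)| = 15 * 6 = 90

90


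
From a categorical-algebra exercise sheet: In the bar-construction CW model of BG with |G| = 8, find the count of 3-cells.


In the bar-construction CW model of BG, the n-cells are indexed by
n-tuples [g_1|...|g_n] of non-identity elements of G (degenerate
simplices with some g_i = e do not contribute cells), so there are
(|G| - 1)^n n-cells.
For dim = 3 with |G| = 8:
cells = (8 - 1)^3 = 7^3 = 343

343


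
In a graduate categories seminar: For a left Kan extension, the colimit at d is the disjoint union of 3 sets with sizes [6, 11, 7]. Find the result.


Pointwise, the left Kan extension (Lan_F H)(d) is the colimit, indexed
by the comma category (F downarrow d), of H composed with the
projection (F downarrow d) -> C. Here that colimit is given
as a coproduct (disjoint union) of sets, so its cardinality is the
sum of the sizes of the summands.
Coproduct of sets with sizes: 6 + 11 + 7
= 24

24


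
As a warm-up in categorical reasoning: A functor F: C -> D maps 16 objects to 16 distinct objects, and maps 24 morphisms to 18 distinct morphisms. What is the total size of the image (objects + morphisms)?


The image of F consists of distinct objects and distinct morphisms.
|Im(F)| on objects = 16
|Im(F)| on morphisms = 18
Total image cardinality = 16 + 18 = 34

34


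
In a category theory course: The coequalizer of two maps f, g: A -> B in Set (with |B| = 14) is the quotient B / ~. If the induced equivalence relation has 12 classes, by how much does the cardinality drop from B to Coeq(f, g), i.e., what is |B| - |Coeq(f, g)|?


The coequalizer Coeq(f, g) = B / ~ has one element per equivalence class.
|B| = 14, |Coeq(f, g)| = 12.
|B| - |Coeq(f, g)| = 14 - 12 = 2.

2


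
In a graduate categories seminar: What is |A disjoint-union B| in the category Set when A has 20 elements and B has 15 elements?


In Set, the coproduct A + B is the disjoint union.
|A + B| = |A| + |B| = 20 + 15 = 35

35


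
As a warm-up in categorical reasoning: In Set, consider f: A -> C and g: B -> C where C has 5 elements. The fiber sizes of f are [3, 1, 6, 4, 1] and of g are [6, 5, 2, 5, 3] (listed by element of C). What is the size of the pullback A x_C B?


The pullback A x_C B consists of pairs (a, b) with f(a) = g(b).
For each element c in C, the fiber product has |f^-1(c)| * |g^-1(c)| elements.
Summing over C: 3 * 6 + 1 * 5 + 6 * 2 + 4 * 5 + 1 * 3
= 18 + 5 + 12 + 20 + 3 = 58

58


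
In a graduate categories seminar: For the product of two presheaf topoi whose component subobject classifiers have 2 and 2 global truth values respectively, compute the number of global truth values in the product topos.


In a product of presheaf topoi E_1 x E_2, the subobject classifier
is Omega = Omega_1 x Omega_2 (componentwise), so
|Omega(top)| = |Omega_1(top_1)| * |Omega_2(top_2)|.
= 2 * 2 = 4.

4


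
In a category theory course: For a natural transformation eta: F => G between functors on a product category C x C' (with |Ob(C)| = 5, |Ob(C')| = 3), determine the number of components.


A natural transformation eta: F => G assigns one component morphism per
object of the domain category.
The domain is the product category C x C', so
|Ob(C x C')| = |Ob(C)| * |Ob(C')| = 5 * 3 = 15.
Therefore eta has 15 component morphisms.

15


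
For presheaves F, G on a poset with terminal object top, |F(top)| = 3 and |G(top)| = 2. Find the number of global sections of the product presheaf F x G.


Global sections of a presheaf on a poset with terminal top satisfy
Gamma(H) ~ H(top). Presheaves admit pointwise products, so
(F x G)(top) = F(top) x G(top) (Cartesian product).
|Gamma(F x G)| = |F(top)| * |G(top)| = 3 * 2 = 6.

6


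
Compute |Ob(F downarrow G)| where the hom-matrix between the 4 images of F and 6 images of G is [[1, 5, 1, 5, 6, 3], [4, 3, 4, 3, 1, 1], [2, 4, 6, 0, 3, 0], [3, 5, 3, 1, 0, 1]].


Objects of (F downarrow G) are triples (a, b, h: F(a)->G(b)).
The count equals the sum of all entries in the hom-matrix.
sum(row 0) = 21
sum(row 1) = 16
sum(row 2) = 15
sum(row 3) = 13
Grand total = 65

65


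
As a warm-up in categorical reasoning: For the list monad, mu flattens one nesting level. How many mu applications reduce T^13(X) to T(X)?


Each application of mu: T^2 -> T removes one layer of nesting.
Starting at depth 13 (i.e., T^13(X)), we need to reach T(X).
Number of mu applications = 13 - 1 = 12

12


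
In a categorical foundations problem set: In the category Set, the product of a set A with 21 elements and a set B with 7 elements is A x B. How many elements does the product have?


In Set, the product A x B is the Cartesian product.
By the universal property, |A x B| = |A| * |B|.
|A x B| = 21 * 7 = 147

147


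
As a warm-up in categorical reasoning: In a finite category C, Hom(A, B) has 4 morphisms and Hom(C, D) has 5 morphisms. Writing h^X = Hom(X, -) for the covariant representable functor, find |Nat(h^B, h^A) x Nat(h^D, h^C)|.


By the Yoneda lemma, Nat(h^B, h^A) is isomorphic to Hom(A, B),
so |Nat(h^B, h^A)| = |Hom(A, B)| and |Nat(h^D, h^C)| = |Hom(C, D)|.
|Hom(A, B)| = 4, |Hom(C, D)| = 5.
|Nat(h^B, h^A) x Nat(h^D, h^C)| = 4 * 5 = 20

20


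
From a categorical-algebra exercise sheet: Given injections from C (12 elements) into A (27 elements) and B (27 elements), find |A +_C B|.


The pushout A +_C B identifies the images of C in A and B.
|A +_C B| = |A| + |B| - |C| (for injections).
= 27 + 27 - 12 = 42

42


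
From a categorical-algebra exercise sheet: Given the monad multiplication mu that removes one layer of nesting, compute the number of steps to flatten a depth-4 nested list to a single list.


Each application of mu: T^2 -> T removes one layer of nesting.
Starting at depth 4 (i.e., T^4(X)), we need to reach T(X).
Number of mu applications = 4 - 1 = 3

3


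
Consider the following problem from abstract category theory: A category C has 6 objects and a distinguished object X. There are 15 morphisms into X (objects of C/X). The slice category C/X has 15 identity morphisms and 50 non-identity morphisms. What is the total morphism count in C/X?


In the slice category C/X, objects are morphisms to X.
Identity morphisms: 15 (one per object of C/X).
Non-identity morphisms: 50.
Total = 15 + 50 = 65

65


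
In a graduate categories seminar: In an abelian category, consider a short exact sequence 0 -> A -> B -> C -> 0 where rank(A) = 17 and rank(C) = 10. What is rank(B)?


For a short exact sequence 0 -> A -> B -> C -> 0,
rank is additive: rank(B) = rank(A) + rank(C).
rank(B) = 17 + 10 = 27

27


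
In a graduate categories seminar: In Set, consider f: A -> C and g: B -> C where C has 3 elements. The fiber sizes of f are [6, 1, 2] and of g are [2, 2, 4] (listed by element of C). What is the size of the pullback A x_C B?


The pullback A x_C B consists of pairs (a, b) with f(a) = g(b).
For each element c in C, the fiber product has |f^-1(c)| * |g^-1(c)| elements.
Summing over C: 6 * 2 + 1 * 2 + 2 * 4
= 12 + 2 + 8 = 22

22


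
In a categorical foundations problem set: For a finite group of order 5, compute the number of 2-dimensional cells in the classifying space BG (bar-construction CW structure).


In the bar-construction CW model of BG, the n-cells are indexed by
n-tuples [g_1|...|g_n] of non-identity elements of G (degenerate
simplices with some g_i = e do not contribute cells), so there are
(|G| - 1)^n n-cells.
For dim = 2 with |G| = 5:
cells = (5 - 1)^2 = 4^2 = 16

16


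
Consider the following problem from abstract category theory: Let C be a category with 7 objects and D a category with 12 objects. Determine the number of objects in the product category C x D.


The product category C x D has objects that are pairs (c, d).
Number of pairs = |Ob(C)| * |Ob(D)| = 7 * 12 = 84

84


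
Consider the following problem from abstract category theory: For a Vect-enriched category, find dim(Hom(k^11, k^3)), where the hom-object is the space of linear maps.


In Vect-enriched categories, Hom(k^n, k^m) is the space of m x n matrices.
dim(Hom(k^11, k^3)) = 3 * 11 = 33

33


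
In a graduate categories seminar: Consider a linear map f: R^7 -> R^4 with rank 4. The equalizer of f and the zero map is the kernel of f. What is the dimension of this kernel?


The equalizer of f and the zero map is ker(f).
By the rank-nullity theorem: dim(ker(f)) = dim(domain) - rank(f).
dim(ker(f)) = 7 - 4 = 3

3


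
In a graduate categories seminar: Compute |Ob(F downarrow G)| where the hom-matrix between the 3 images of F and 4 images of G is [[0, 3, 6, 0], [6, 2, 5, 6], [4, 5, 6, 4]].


Objects of (F downarrow G) are triples (a, b, h: F(a)->G(b)).
The count equals the sum of all entries in the hom-matrix.
sum(row 0) = 9
sum(row 1) = 19
sum(row 2) = 19
Grand total = 47

47


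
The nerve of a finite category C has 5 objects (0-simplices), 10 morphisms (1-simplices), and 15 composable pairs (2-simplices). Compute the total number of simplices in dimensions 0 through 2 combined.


The 2-skeleton of the nerve N(C) consists of simplices in dimensions 0, 1, 2:
  |N(C)_0| = 5 (objects)
  |N(C)_1| = 10 (morphisms)
  |N(C)_2| = 15 (composable pairs)
Total = 5 + 10 + 15 = 30

30


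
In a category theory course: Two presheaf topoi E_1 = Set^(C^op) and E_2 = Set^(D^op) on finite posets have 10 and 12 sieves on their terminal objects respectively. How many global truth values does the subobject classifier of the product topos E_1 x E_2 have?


In a product of presheaf topoi E_1 x E_2, the subobject classifier
is Omega = Omega_1 x Omega_2 (componentwise), so
|Omega(top)| = |Omega_1(top_1)| * |Omega_2(top_2)|.
= 10 * 12 = 120.

120


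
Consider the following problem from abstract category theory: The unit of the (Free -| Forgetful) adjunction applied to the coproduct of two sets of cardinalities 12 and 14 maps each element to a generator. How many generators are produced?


The unit eta_X: X -> U(F(X)) of the Free-Forgetful adjunction
maps each element of X to a generator of F(X). For X = S + T (disjoint
union in Set), |S + T| = |S| + |T|.
Total mappings = 12 + 14 = 26.

26


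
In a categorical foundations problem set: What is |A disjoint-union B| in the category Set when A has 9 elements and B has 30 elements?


In Set, the coproduct A + B is the disjoint union.
|A + B| = |A| + |B| = 9 + 30 = 39

39


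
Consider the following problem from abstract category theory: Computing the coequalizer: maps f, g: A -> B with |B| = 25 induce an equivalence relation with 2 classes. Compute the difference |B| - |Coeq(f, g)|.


The coequalizer Coeq(f, g) = B / ~ has one element per equivalence class.
|B| = 25, |Coeq(f, g)| = 2.
|B| - |Coeq(f, g)| = 25 - 2 = 23.

23


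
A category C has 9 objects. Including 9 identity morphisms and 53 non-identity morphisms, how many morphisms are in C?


Each object has an identity morphism, giving 9 identities.
Adding the 53 non-identity morphisms:
Total = 9 + 53 = 62

62


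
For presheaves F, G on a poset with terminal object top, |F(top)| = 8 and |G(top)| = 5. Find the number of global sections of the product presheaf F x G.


Global sections of a presheaf on a poset with terminal top satisfy
Gamma(H) ~ H(top). Presheaves admit pointwise products, so
(F x G)(top) = F(top) x G(top) (Cartesian product).
|Gamma(F x G)| = |F(top)| * |G(top)| = 8 * 5 = 40.

40


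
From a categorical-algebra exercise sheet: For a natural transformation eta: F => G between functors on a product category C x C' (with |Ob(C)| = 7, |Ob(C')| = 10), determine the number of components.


A natural transformation eta: F => G assigns one component morphism per
object of the domain category.
The domain is the product category C x C', so
|Ob(C x C')| = |Ob(C)| * |Ob(C')| = 7 * 10 = 70.
Therefore eta has 70 component morphisms.

70


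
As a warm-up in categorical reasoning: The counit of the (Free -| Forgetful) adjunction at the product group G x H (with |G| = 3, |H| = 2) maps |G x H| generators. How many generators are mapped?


The counit epsilon_K: F(U(K)) -> K of the Free-Forgetful adjunction
maps |K| generators of F(U(K)) into K. For K = G x H (the product group),
|G x H| = |G| * |H|.
Total generators mapped = 3 * 2 = 6.

6


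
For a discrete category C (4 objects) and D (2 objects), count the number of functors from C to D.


A functor from a discrete category C to D is determined by
where each object maps. Each of the 4 objects of C can map
to any of the 2 objects of D independently.
Number of functors = 2^4 = 16

16


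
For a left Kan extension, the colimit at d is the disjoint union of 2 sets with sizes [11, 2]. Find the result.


Pointwise, the left Kan extension (Lan_F H)(d) is the colimit, indexed
by the comma category (F downarrow d), of H composed with the
projection (F downarrow d) -> C. Here that colimit is given
as a coproduct (disjoint union) of sets, so its cardinality is the
sum of the sizes of the summands.
Coproduct of sets with sizes: 11 + 2
= 13

13
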